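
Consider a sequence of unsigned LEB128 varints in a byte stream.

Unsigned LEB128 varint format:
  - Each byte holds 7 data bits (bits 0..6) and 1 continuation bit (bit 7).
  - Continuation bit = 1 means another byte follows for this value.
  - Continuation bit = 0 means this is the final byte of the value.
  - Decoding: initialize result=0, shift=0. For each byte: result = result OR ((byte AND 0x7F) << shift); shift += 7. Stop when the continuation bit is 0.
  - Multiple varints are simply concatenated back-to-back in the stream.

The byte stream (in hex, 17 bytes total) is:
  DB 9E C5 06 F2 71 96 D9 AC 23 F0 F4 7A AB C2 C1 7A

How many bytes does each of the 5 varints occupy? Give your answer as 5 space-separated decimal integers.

Answer: 4 2 4 3 4

Derivation:
  byte[0]=0xDB cont=1 payload=0x5B=91: acc |= 91<<0 -> acc=91 shift=7
  byte[1]=0x9E cont=1 payload=0x1E=30: acc |= 30<<7 -> acc=3931 shift=14
  byte[2]=0xC5 cont=1 payload=0x45=69: acc |= 69<<14 -> acc=1134427 shift=21
  byte[3]=0x06 cont=0 payload=0x06=6: acc |= 6<<21 -> acc=13717339 shift=28 [end]
Varint 1: bytes[0:4] = DB 9E C5 06 -> value 13717339 (4 byte(s))
  byte[4]=0xF2 cont=1 payload=0x72=114: acc |= 114<<0 -> acc=114 shift=7
  byte[5]=0x71 cont=0 payload=0x71=113: acc |= 113<<7 -> acc=14578 shift=14 [end]
Varint 2: bytes[4:6] = F2 71 -> value 14578 (2 byte(s))
  byte[6]=0x96 cont=1 payload=0x16=22: acc |= 22<<0 -> acc=22 shift=7
  byte[7]=0xD9 cont=1 payload=0x59=89: acc |= 89<<7 -> acc=11414 shift=14
  byte[8]=0xAC cont=1 payload=0x2C=44: acc |= 44<<14 -> acc=732310 shift=21
  byte[9]=0x23 cont=0 payload=0x23=35: acc |= 35<<21 -> acc=74132630 shift=28 [end]
Varint 3: bytes[6:10] = 96 D9 AC 23 -> value 74132630 (4 byte(s))
  byte[10]=0xF0 cont=1 payload=0x70=112: acc |= 112<<0 -> acc=112 shift=7
  byte[11]=0xF4 cont=1 payload=0x74=116: acc |= 116<<7 -> acc=14960 shift=14
  byte[12]=0x7A cont=0 payload=0x7A=122: acc |= 122<<14 -> acc=2013808 shift=21 [end]
Varint 4: bytes[10:13] = F0 F4 7A -> value 2013808 (3 byte(s))
  byte[13]=0xAB cont=1 payload=0x2B=43: acc |= 43<<0 -> acc=43 shift=7
  byte[14]=0xC2 cont=1 payload=0x42=66: acc |= 66<<7 -> acc=8491 shift=14
  byte[15]=0xC1 cont=1 payload=0x41=65: acc |= 65<<14 -> acc=1073451 shift=21
  byte[16]=0x7A cont=0 payload=0x7A=122: acc |= 122<<21 -> acc=256925995 shift=28 [end]
Varint 5: bytes[13:17] = AB C2 C1 7A -> value 256925995 (4 byte(s))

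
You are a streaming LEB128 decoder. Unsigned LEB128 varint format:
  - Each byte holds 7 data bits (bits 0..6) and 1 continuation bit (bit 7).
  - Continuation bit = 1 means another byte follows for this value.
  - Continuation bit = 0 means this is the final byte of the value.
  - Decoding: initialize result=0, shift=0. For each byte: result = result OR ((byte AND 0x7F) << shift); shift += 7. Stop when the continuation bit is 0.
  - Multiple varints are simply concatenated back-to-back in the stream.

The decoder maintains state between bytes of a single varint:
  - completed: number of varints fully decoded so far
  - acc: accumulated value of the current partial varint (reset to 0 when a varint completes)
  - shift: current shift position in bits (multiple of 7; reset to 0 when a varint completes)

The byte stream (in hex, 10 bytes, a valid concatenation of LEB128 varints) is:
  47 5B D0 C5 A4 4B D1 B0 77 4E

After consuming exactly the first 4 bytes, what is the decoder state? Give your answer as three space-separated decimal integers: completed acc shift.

byte[0]=0x47 cont=0 payload=0x47: varint #1 complete (value=71); reset -> completed=1 acc=0 shift=0
byte[1]=0x5B cont=0 payload=0x5B: varint #2 complete (value=91); reset -> completed=2 acc=0 shift=0
byte[2]=0xD0 cont=1 payload=0x50: acc |= 80<<0 -> completed=2 acc=80 shift=7
byte[3]=0xC5 cont=1 payload=0x45: acc |= 69<<7 -> completed=2 acc=8912 shift=14

Answer: 2 8912 14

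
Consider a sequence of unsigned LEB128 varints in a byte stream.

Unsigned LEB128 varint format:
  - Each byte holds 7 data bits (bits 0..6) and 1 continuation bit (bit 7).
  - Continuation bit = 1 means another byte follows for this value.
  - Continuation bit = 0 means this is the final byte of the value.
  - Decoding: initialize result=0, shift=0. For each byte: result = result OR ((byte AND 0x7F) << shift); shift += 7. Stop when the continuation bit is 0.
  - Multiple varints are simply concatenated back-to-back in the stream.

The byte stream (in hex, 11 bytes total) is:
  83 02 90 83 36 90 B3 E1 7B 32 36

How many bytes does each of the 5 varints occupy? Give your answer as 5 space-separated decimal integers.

Answer: 2 3 4 1 1

Derivation:
  byte[0]=0x83 cont=1 payload=0x03=3: acc |= 3<<0 -> acc=3 shift=7
  byte[1]=0x02 cont=0 payload=0x02=2: acc |= 2<<7 -> acc=259 shift=14 [end]
Varint 1: bytes[0:2] = 83 02 -> value 259 (2 byte(s))
  byte[2]=0x90 cont=1 payload=0x10=16: acc |= 16<<0 -> acc=16 shift=7
  byte[3]=0x83 cont=1 payload=0x03=3: acc |= 3<<7 -> acc=400 shift=14
  byte[4]=0x36 cont=0 payload=0x36=54: acc |= 54<<14 -> acc=885136 shift=21 [end]
Varint 2: bytes[2:5] = 90 83 36 -> value 885136 (3 byte(s))
  byte[5]=0x90 cont=1 payload=0x10=16: acc |= 16<<0 -> acc=16 shift=7
  byte[6]=0xB3 cont=1 payload=0x33=51: acc |= 51<<7 -> acc=6544 shift=14
  byte[7]=0xE1 cont=1 payload=0x61=97: acc |= 97<<14 -> acc=1595792 shift=21
  byte[8]=0x7B cont=0 payload=0x7B=123: acc |= 123<<21 -> acc=259545488 shift=28 [end]
Varint 3: bytes[5:9] = 90 B3 E1 7B -> value 259545488 (4 byte(s))
  byte[9]=0x32 cont=0 payload=0x32=50: acc |= 50<<0 -> acc=50 shift=7 [end]
Varint 4: bytes[9:10] = 32 -> value 50 (1 byte(s))
  byte[10]=0x36 cont=0 payload=0x36=54: acc |= 54<<0 -> acc=54 shift=7 [end]
Varint 5: bytes[10:11] = 36 -> value 54 (1 byte(s))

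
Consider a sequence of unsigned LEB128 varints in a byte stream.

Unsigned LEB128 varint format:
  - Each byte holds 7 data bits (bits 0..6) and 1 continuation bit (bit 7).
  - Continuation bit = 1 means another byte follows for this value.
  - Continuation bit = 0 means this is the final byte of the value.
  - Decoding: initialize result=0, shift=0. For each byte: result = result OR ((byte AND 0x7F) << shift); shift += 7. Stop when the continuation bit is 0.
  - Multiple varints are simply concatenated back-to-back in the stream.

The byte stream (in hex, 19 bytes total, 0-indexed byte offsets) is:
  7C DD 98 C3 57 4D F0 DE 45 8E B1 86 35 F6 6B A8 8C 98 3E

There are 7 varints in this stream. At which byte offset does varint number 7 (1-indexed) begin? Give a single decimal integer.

  byte[0]=0x7C cont=0 payload=0x7C=124: acc |= 124<<0 -> acc=124 shift=7 [end]
Varint 1: bytes[0:1] = 7C -> value 124 (1 byte(s))
  byte[1]=0xDD cont=1 payload=0x5D=93: acc |= 93<<0 -> acc=93 shift=7
  byte[2]=0x98 cont=1 payload=0x18=24: acc |= 24<<7 -> acc=3165 shift=14
  byte[3]=0xC3 cont=1 payload=0x43=67: acc |= 67<<14 -> acc=1100893 shift=21
  byte[4]=0x57 cont=0 payload=0x57=87: acc |= 87<<21 -> acc=183553117 shift=28 [end]
Varint 2: bytes[1:5] = DD 98 C3 57 -> value 183553117 (4 byte(s))
  byte[5]=0x4D cont=0 payload=0x4D=77: acc |= 77<<0 -> acc=77 shift=7 [end]
Varint 3: bytes[5:6] = 4D -> value 77 (1 byte(s))
  byte[6]=0xF0 cont=1 payload=0x70=112: acc |= 112<<0 -> acc=112 shift=7
  byte[7]=0xDE cont=1 payload=0x5E=94: acc |= 94<<7 -> acc=12144 shift=14
  byte[8]=0x45 cont=0 payload=0x45=69: acc |= 69<<14 -> acc=1142640 shift=21 [end]
Varint 4: bytes[6:9] = F0 DE 45 -> value 1142640 (3 byte(s))
  byte[9]=0x8E cont=1 payload=0x0E=14: acc |= 14<<0 -> acc=14 shift=7
  byte[10]=0xB1 cont=1 payload=0x31=49: acc |= 49<<7 -> acc=6286 shift=14
  byte[11]=0x86 cont=1 payload=0x06=6: acc |= 6<<14 -> acc=104590 shift=21
  byte[12]=0x35 cont=0 payload=0x35=53: acc |= 53<<21 -> acc=111253646 shift=28 [end]
Varint 5: bytes[9:13] = 8E B1 86 35 -> value 111253646 (4 byte(s))
  byte[13]=0xF6 cont=1 payload=0x76=118: acc |= 118<<0 -> acc=118 shift=7
  byte[14]=0x6B cont=0 payload=0x6B=107: acc |= 107<<7 -> acc=13814 shift=14 [end]
Varint 6: bytes[13:15] = F6 6B -> value 13814 (2 byte(s))
  byte[15]=0xA8 cont=1 payload=0x28=40: acc |= 40<<0 -> acc=40 shift=7
  byte[16]=0x8C cont=1 payload=0x0C=12: acc |= 12<<7 -> acc=1576 shift=14
  byte[17]=0x98 cont=1 payload=0x18=24: acc |= 24<<14 -> acc=394792 shift=21
  byte[18]=0x3E cont=0 payload=0x3E=62: acc |= 62<<21 -> acc=130418216 shift=28 [end]
Varint 7: bytes[15:19] = A8 8C 98 3E -> value 130418216 (4 byte(s))

Answer: 15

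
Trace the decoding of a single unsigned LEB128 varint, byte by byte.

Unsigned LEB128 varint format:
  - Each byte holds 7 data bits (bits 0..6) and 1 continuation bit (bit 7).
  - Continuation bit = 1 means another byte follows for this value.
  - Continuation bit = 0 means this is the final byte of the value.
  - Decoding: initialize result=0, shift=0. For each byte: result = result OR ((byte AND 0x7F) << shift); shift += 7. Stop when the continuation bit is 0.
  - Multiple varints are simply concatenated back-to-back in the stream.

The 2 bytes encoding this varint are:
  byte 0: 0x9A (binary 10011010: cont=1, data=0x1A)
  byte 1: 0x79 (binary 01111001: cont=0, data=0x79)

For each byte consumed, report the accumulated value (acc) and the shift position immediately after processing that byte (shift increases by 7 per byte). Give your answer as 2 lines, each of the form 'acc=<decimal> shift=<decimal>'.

Answer: acc=26 shift=7
acc=15514 shift=14

Derivation:
byte 0=0x9A: payload=0x1A=26, contrib = 26<<0 = 26; acc -> 26, shift -> 7
byte 1=0x79: payload=0x79=121, contrib = 121<<7 = 15488; acc -> 15514, shift -> 14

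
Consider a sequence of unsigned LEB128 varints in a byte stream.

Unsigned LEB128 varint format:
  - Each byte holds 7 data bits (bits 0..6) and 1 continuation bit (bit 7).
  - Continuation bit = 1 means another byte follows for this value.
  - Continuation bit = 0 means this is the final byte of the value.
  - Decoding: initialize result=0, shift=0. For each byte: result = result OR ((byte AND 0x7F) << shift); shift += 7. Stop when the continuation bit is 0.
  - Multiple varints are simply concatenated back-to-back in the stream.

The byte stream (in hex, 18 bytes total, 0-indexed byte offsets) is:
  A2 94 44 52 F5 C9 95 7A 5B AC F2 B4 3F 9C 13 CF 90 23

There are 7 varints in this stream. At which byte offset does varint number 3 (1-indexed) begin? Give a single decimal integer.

Answer: 4

Derivation:
  byte[0]=0xA2 cont=1 payload=0x22=34: acc |= 34<<0 -> acc=34 shift=7
  byte[1]=0x94 cont=1 payload=0x14=20: acc |= 20<<7 -> acc=2594 shift=14
  byte[2]=0x44 cont=0 payload=0x44=68: acc |= 68<<14 -> acc=1116706 shift=21 [end]
Varint 1: bytes[0:3] = A2 94 44 -> value 1116706 (3 byte(s))
  byte[3]=0x52 cont=0 payload=0x52=82: acc |= 82<<0 -> acc=82 shift=7 [end]
Varint 2: bytes[3:4] = 52 -> value 82 (1 byte(s))
  byte[4]=0xF5 cont=1 payload=0x75=117: acc |= 117<<0 -> acc=117 shift=7
  byte[5]=0xC9 cont=1 payload=0x49=73: acc |= 73<<7 -> acc=9461 shift=14
  byte[6]=0x95 cont=1 payload=0x15=21: acc |= 21<<14 -> acc=353525 shift=21
  byte[7]=0x7A cont=0 payload=0x7A=122: acc |= 122<<21 -> acc=256206069 shift=28 [end]
Varint 3: bytes[4:8] = F5 C9 95 7A -> value 256206069 (4 byte(s))
  byte[8]=0x5B cont=0 payload=0x5B=91: acc |= 91<<0 -> acc=91 shift=7 [end]
Varint 4: bytes[8:9] = 5B -> value 91 (1 byte(s))
  byte[9]=0xAC cont=1 payload=0x2C=44: acc |= 44<<0 -> acc=44 shift=7
  byte[10]=0xF2 cont=1 payload=0x72=114: acc |= 114<<7 -> acc=14636 shift=14
  byte[11]=0xB4 cont=1 payload=0x34=52: acc |= 52<<14 -> acc=866604 shift=21
  byte[12]=0x3F cont=0 payload=0x3F=63: acc |= 63<<21 -> acc=132987180 shift=28 [end]
Varint 5: bytes[9:13] = AC F2 B4 3F -> value 132987180 (4 byte(s))
  byte[13]=0x9C cont=1 payload=0x1C=28: acc |= 28<<0 -> acc=28 shift=7
  byte[14]=0x13 cont=0 payload=0x13=19: acc |= 19<<7 -> acc=2460 shift=14 [end]
Varint 6: bytes[13:15] = 9C 13 -> value 2460 (2 byte(s))
  byte[15]=0xCF cont=1 payload=0x4F=79: acc |= 79<<0 -> acc=79 shift=7
  byte[16]=0x90 cont=1 payload=0x10=16: acc |= 16<<7 -> acc=2127 shift=14
  byte[17]=0x23 cont=0 payload=0x23=35: acc |= 35<<14 -> acc=575567 shift=21 [end]
Varint 7: bytes[15:18] = CF 90 23 -> value 575567 (3 byte(s))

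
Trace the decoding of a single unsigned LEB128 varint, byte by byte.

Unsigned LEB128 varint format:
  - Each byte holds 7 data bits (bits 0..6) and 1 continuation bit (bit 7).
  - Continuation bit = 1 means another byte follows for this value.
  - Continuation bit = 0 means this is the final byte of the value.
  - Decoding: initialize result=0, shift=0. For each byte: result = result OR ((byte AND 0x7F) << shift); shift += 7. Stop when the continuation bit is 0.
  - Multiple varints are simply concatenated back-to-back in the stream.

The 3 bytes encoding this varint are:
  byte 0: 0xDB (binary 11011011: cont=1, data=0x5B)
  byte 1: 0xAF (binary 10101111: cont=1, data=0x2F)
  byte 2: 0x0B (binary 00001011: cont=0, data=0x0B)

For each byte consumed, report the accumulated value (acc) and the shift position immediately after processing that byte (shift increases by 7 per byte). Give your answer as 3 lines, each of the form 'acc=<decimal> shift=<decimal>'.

byte 0=0xDB: payload=0x5B=91, contrib = 91<<0 = 91; acc -> 91, shift -> 7
byte 1=0xAF: payload=0x2F=47, contrib = 47<<7 = 6016; acc -> 6107, shift -> 14
byte 2=0x0B: payload=0x0B=11, contrib = 11<<14 = 180224; acc -> 186331, shift -> 21

Answer: acc=91 shift=7
acc=6107 shift=14
acc=186331 shift=21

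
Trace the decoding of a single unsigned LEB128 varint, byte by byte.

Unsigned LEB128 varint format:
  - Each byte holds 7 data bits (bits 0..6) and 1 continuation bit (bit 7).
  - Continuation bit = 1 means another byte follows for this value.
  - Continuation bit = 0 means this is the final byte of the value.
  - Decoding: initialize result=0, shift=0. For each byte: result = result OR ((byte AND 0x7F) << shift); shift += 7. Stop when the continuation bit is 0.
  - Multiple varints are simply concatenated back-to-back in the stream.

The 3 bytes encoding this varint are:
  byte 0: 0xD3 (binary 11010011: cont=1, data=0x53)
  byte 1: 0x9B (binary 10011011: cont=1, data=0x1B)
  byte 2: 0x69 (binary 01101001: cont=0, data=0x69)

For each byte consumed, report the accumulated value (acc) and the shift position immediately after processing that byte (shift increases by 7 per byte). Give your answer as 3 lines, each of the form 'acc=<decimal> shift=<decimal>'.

byte 0=0xD3: payload=0x53=83, contrib = 83<<0 = 83; acc -> 83, shift -> 7
byte 1=0x9B: payload=0x1B=27, contrib = 27<<7 = 3456; acc -> 3539, shift -> 14
byte 2=0x69: payload=0x69=105, contrib = 105<<14 = 1720320; acc -> 1723859, shift -> 21

Answer: acc=83 shift=7
acc=3539 shift=14
acc=1723859 shift=21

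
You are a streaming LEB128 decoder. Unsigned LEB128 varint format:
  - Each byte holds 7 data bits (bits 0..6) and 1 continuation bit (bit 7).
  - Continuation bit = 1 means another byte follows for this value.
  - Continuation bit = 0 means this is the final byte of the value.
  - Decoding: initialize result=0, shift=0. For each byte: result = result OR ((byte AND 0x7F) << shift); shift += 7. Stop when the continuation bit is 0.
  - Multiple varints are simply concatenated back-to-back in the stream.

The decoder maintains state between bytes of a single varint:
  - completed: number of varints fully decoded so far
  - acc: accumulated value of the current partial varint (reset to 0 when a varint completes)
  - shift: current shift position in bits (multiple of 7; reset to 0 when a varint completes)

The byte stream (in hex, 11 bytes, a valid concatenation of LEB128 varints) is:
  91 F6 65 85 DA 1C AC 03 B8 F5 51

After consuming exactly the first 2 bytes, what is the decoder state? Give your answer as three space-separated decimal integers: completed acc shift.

Answer: 0 15121 14

Derivation:
byte[0]=0x91 cont=1 payload=0x11: acc |= 17<<0 -> completed=0 acc=17 shift=7
byte[1]=0xF6 cont=1 payload=0x76: acc |= 118<<7 -> completed=0 acc=15121 shift=14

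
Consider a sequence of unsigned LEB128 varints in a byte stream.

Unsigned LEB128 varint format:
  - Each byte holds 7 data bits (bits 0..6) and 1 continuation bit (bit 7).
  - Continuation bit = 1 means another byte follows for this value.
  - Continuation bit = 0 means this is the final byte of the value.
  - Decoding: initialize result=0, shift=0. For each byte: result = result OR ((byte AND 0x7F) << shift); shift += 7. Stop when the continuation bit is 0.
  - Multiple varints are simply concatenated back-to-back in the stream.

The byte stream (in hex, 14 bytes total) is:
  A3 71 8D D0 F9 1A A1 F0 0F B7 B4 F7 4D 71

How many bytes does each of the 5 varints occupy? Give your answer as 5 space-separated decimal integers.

Answer: 2 4 3 4 1

Derivation:
  byte[0]=0xA3 cont=1 payload=0x23=35: acc |= 35<<0 -> acc=35 shift=7
  byte[1]=0x71 cont=0 payload=0x71=113: acc |= 113<<7 -> acc=14499 shift=14 [end]
Varint 1: bytes[0:2] = A3 71 -> value 14499 (2 byte(s))
  byte[2]=0x8D cont=1 payload=0x0D=13: acc |= 13<<0 -> acc=13 shift=7
  byte[3]=0xD0 cont=1 payload=0x50=80: acc |= 80<<7 -> acc=10253 shift=14
  byte[4]=0xF9 cont=1 payload=0x79=121: acc |= 121<<14 -> acc=1992717 shift=21
  byte[5]=0x1A cont=0 payload=0x1A=26: acc |= 26<<21 -> acc=56518669 shift=28 [end]
Varint 2: bytes[2:6] = 8D D0 F9 1A -> value 56518669 (4 byte(s))
  byte[6]=0xA1 cont=1 payload=0x21=33: acc |= 33<<0 -> acc=33 shift=7
  byte[7]=0xF0 cont=1 payload=0x70=112: acc |= 112<<7 -> acc=14369 shift=14
  byte[8]=0x0F cont=0 payload=0x0F=15: acc |= 15<<14 -> acc=260129 shift=21 [end]
Varint 3: bytes[6:9] = A1 F0 0F -> value 260129 (3 byte(s))
  byte[9]=0xB7 cont=1 payload=0x37=55: acc |= 55<<0 -> acc=55 shift=7
  byte[10]=0xB4 cont=1 payload=0x34=52: acc |= 52<<7 -> acc=6711 shift=14
  byte[11]=0xF7 cont=1 payload=0x77=119: acc |= 119<<14 -> acc=1956407 shift=21
  byte[12]=0x4D cont=0 payload=0x4D=77: acc |= 77<<21 -> acc=163437111 shift=28 [end]
Varint 4: bytes[9:13] = B7 B4 F7 4D -> value 163437111 (4 byte(s))
  byte[13]=0x71 cont=0 payload=0x71=113: acc |= 113<<0 -> acc=113 shift=7 [end]
Varint 5: bytes[13:14] = 71 -> value 113 (1 byte(s))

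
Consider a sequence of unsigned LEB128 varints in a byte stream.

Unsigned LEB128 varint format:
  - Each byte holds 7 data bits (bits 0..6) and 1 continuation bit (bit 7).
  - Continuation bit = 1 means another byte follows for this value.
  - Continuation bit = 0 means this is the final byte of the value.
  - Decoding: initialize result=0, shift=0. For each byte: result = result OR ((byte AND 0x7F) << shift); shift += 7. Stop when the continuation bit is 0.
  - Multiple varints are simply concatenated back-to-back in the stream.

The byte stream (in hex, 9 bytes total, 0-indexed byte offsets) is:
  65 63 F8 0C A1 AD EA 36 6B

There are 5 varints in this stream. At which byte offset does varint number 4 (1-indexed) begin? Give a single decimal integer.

  byte[0]=0x65 cont=0 payload=0x65=101: acc |= 101<<0 -> acc=101 shift=7 [end]
Varint 1: bytes[0:1] = 65 -> value 101 (1 byte(s))
  byte[1]=0x63 cont=0 payload=0x63=99: acc |= 99<<0 -> acc=99 shift=7 [end]
Varint 2: bytes[1:2] = 63 -> value 99 (1 byte(s))
  byte[2]=0xF8 cont=1 payload=0x78=120: acc |= 120<<0 -> acc=120 shift=7
  byte[3]=0x0C cont=0 payload=0x0C=12: acc |= 12<<7 -> acc=1656 shift=14 [end]
Varint 3: bytes[2:4] = F8 0C -> value 1656 (2 byte(s))
  byte[4]=0xA1 cont=1 payload=0x21=33: acc |= 33<<0 -> acc=33 shift=7
  byte[5]=0xAD cont=1 payload=0x2D=45: acc |= 45<<7 -> acc=5793 shift=14
  byte[6]=0xEA cont=1 payload=0x6A=106: acc |= 106<<14 -> acc=1742497 shift=21
  byte[7]=0x36 cont=0 payload=0x36=54: acc |= 54<<21 -> acc=114988705 shift=28 [end]
Varint 4: bytes[4:8] = A1 AD EA 36 -> value 114988705 (4 byte(s))
  byte[8]=0x6B cont=0 payload=0x6B=107: acc |= 107<<0 -> acc=107 shift=7 [end]
Varint 5: bytes[8:9] = 6B -> value 107 (1 byte(s))

Answer: 4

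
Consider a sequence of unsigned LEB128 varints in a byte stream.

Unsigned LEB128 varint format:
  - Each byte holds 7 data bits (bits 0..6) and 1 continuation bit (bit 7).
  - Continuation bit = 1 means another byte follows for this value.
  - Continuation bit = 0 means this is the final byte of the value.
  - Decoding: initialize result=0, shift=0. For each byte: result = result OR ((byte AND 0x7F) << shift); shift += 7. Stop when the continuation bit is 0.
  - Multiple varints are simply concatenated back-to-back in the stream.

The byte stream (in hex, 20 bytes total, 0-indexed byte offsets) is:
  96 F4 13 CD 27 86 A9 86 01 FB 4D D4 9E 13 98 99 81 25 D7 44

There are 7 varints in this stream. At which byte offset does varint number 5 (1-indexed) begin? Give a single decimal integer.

  byte[0]=0x96 cont=1 payload=0x16=22: acc |= 22<<0 -> acc=22 shift=7
  byte[1]=0xF4 cont=1 payload=0x74=116: acc |= 116<<7 -> acc=14870 shift=14
  byte[2]=0x13 cont=0 payload=0x13=19: acc |= 19<<14 -> acc=326166 shift=21 [end]
Varint 1: bytes[0:3] = 96 F4 13 -> value 326166 (3 byte(s))
  byte[3]=0xCD cont=1 payload=0x4D=77: acc |= 77<<0 -> acc=77 shift=7
  byte[4]=0x27 cont=0 payload=0x27=39: acc |= 39<<7 -> acc=5069 shift=14 [end]
Varint 2: bytes[3:5] = CD 27 -> value 5069 (2 byte(s))
  byte[5]=0x86 cont=1 payload=0x06=6: acc |= 6<<0 -> acc=6 shift=7
  byte[6]=0xA9 cont=1 payload=0x29=41: acc |= 41<<7 -> acc=5254 shift=14
  byte[7]=0x86 cont=1 payload=0x06=6: acc |= 6<<14 -> acc=103558 shift=21
  byte[8]=0x01 cont=0 payload=0x01=1: acc |= 1<<21 -> acc=2200710 shift=28 [end]
Varint 3: bytes[5:9] = 86 A9 86 01 -> value 2200710 (4 byte(s))
  byte[9]=0xFB cont=1 payload=0x7B=123: acc |= 123<<0 -> acc=123 shift=7
  byte[10]=0x4D cont=0 payload=0x4D=77: acc |= 77<<7 -> acc=9979 shift=14 [end]
Varint 4: bytes[9:11] = FB 4D -> value 9979 (2 byte(s))
  byte[11]=0xD4 cont=1 payload=0x54=84: acc |= 84<<0 -> acc=84 shift=7
  byte[12]=0x9E cont=1 payload=0x1E=30: acc |= 30<<7 -> acc=3924 shift=14
  byte[13]=0x13 cont=0 payload=0x13=19: acc |= 19<<14 -> acc=315220 shift=21 [end]
Varint 5: bytes[11:14] = D4 9E 13 -> value 315220 (3 byte(s))
  byte[14]=0x98 cont=1 payload=0x18=24: acc |= 24<<0 -> acc=24 shift=7
  byte[15]=0x99 cont=1 payload=0x19=25: acc |= 25<<7 -> acc=3224 shift=14
  byte[16]=0x81 cont=1 payload=0x01=1: acc |= 1<<14 -> acc=19608 shift=21
  byte[17]=0x25 cont=0 payload=0x25=37: acc |= 37<<21 -> acc=77614232 shift=28 [end]
Varint 6: bytes[14:18] = 98 99 81 25 -> value 77614232 (4 byte(s))
  byte[18]=0xD7 cont=1 payload=0x57=87: acc |= 87<<0 -> acc=87 shift=7
  byte[19]=0x44 cont=0 payload=0x44=68: acc |= 68<<7 -> acc=8791 shift=14 [end]
Varint 7: bytes[18:20] = D7 44 -> value 8791 (2 byte(s))

Answer: 11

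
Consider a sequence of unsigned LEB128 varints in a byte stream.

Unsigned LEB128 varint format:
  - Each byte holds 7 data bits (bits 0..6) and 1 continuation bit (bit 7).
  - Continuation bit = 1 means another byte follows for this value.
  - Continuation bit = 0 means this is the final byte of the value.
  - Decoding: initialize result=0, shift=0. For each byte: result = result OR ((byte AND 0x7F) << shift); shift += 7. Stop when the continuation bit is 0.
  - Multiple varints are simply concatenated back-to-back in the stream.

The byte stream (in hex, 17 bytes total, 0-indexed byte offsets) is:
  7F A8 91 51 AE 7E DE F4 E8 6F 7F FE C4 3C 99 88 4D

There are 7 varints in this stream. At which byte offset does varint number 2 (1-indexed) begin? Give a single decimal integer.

Answer: 1

Derivation:
  byte[0]=0x7F cont=0 payload=0x7F=127: acc |= 127<<0 -> acc=127 shift=7 [end]
Varint 1: bytes[0:1] = 7F -> value 127 (1 byte(s))
  byte[1]=0xA8 cont=1 payload=0x28=40: acc |= 40<<0 -> acc=40 shift=7
  byte[2]=0x91 cont=1 payload=0x11=17: acc |= 17<<7 -> acc=2216 shift=14
  byte[3]=0x51 cont=0 payload=0x51=81: acc |= 81<<14 -> acc=1329320 shift=21 [end]
Varint 2: bytes[1:4] = A8 91 51 -> value 1329320 (3 byte(s))
  byte[4]=0xAE cont=1 payload=0x2E=46: acc |= 46<<0 -> acc=46 shift=7
  byte[5]=0x7E cont=0 payload=0x7E=126: acc |= 126<<7 -> acc=16174 shift=14 [end]
Varint 3: bytes[4:6] = AE 7E -> value 16174 (2 byte(s))
  byte[6]=0xDE cont=1 payload=0x5E=94: acc |= 94<<0 -> acc=94 shift=7
  byte[7]=0xF4 cont=1 payload=0x74=116: acc |= 116<<7 -> acc=14942 shift=14
  byte[8]=0xE8 cont=1 payload=0x68=104: acc |= 104<<14 -> acc=1718878 shift=21
  byte[9]=0x6F cont=0 payload=0x6F=111: acc |= 111<<21 -> acc=234502750 shift=28 [end]
Varint 4: bytes[6:10] = DE F4 E8 6F -> value 234502750 (4 byte(s))
  byte[10]=0x7F cont=0 payload=0x7F=127: acc |= 127<<0 -> acc=127 shift=7 [end]
Varint 5: bytes[10:11] = 7F -> value 127 (1 byte(s))
  byte[11]=0xFE cont=1 payload=0x7E=126: acc |= 126<<0 -> acc=126 shift=7
  byte[12]=0xC4 cont=1 payload=0x44=68: acc |= 68<<7 -> acc=8830 shift=14
  byte[13]=0x3C cont=0 payload=0x3C=60: acc |= 60<<14 -> acc=991870 shift=21 [end]
Varint 6: bytes[11:14] = FE C4 3C -> value 991870 (3 byte(s))
  byte[14]=0x99 cont=1 payload=0x19=25: acc |= 25<<0 -> acc=25 shift=7
  byte[15]=0x88 cont=1 payload=0x08=8: acc |= 8<<7 -> acc=1049 shift=14
  byte[16]=0x4D cont=0 payload=0x4D=77: acc |= 77<<14 -> acc=1262617 shift=21 [end]
Varint 7: bytes[14:17] = 99 88 4D -> value 1262617 (3 byte(s))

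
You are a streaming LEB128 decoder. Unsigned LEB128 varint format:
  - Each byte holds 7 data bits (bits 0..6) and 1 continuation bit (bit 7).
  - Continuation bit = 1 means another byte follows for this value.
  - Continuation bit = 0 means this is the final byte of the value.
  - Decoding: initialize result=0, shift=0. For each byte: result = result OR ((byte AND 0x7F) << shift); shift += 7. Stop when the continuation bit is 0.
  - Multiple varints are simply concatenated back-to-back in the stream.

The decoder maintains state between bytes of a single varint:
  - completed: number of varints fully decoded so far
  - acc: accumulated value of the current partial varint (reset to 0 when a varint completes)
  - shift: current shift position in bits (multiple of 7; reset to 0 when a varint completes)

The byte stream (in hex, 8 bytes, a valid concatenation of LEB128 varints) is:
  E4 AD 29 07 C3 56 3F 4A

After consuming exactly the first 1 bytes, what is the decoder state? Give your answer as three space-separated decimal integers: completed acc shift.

Answer: 0 100 7

Derivation:
byte[0]=0xE4 cont=1 payload=0x64: acc |= 100<<0 -> completed=0 acc=100 shift=7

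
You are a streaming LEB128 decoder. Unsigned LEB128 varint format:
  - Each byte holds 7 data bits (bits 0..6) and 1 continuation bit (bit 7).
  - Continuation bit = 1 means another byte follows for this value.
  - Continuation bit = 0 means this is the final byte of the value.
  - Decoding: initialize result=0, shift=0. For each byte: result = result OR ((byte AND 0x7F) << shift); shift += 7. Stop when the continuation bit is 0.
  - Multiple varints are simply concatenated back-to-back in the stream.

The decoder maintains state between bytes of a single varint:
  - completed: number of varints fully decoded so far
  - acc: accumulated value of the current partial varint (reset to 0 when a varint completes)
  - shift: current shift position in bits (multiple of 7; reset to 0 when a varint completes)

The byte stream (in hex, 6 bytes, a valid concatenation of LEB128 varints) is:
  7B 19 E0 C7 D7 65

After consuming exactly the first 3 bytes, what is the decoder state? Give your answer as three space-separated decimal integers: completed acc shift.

byte[0]=0x7B cont=0 payload=0x7B: varint #1 complete (value=123); reset -> completed=1 acc=0 shift=0
byte[1]=0x19 cont=0 payload=0x19: varint #2 complete (value=25); reset -> completed=2 acc=0 shift=0
byte[2]=0xE0 cont=1 payload=0x60: acc |= 96<<0 -> completed=2 acc=96 shift=7

Answer: 2 96 7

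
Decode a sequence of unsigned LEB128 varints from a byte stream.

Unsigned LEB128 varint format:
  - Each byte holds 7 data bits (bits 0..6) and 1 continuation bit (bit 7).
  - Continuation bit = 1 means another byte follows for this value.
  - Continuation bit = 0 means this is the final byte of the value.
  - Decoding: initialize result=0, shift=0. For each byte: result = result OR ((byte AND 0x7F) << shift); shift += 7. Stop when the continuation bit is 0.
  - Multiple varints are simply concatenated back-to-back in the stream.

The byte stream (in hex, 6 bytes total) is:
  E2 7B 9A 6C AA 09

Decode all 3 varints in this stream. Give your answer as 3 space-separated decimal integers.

  byte[0]=0xE2 cont=1 payload=0x62=98: acc |= 98<<0 -> acc=98 shift=7
  byte[1]=0x7B cont=0 payload=0x7B=123: acc |= 123<<7 -> acc=15842 shift=14 [end]
Varint 1: bytes[0:2] = E2 7B -> value 15842 (2 byte(s))
  byte[2]=0x9A cont=1 payload=0x1A=26: acc |= 26<<0 -> acc=26 shift=7
  byte[3]=0x6C cont=0 payload=0x6C=108: acc |= 108<<7 -> acc=13850 shift=14 [end]
Varint 2: bytes[2:4] = 9A 6C -> value 13850 (2 byte(s))
  byte[4]=0xAA cont=1 payload=0x2A=42: acc |= 42<<0 -> acc=42 shift=7
  byte[5]=0x09 cont=0 payload=0x09=9: acc |= 9<<7 -> acc=1194 shift=14 [end]
Varint 3: bytes[4:6] = AA 09 -> value 1194 (2 byte(s))

Answer: 15842 13850 1194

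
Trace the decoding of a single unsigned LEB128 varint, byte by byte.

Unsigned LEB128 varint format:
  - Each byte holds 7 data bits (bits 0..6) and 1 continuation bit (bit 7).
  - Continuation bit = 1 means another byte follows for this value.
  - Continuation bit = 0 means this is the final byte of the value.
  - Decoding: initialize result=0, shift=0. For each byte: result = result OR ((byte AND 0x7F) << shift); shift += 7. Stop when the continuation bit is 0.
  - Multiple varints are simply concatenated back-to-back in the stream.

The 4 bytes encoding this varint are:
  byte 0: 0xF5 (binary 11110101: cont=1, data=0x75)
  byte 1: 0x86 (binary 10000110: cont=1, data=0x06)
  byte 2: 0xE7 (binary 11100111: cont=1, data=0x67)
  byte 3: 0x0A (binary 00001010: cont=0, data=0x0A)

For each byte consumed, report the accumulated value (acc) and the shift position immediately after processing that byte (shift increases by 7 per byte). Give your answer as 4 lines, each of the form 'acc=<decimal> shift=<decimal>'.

byte 0=0xF5: payload=0x75=117, contrib = 117<<0 = 117; acc -> 117, shift -> 7
byte 1=0x86: payload=0x06=6, contrib = 6<<7 = 768; acc -> 885, shift -> 14
byte 2=0xE7: payload=0x67=103, contrib = 103<<14 = 1687552; acc -> 1688437, shift -> 21
byte 3=0x0A: payload=0x0A=10, contrib = 10<<21 = 20971520; acc -> 22659957, shift -> 28

Answer: acc=117 shift=7
acc=885 shift=14
acc=1688437 shift=21
acc=22659957 shift=28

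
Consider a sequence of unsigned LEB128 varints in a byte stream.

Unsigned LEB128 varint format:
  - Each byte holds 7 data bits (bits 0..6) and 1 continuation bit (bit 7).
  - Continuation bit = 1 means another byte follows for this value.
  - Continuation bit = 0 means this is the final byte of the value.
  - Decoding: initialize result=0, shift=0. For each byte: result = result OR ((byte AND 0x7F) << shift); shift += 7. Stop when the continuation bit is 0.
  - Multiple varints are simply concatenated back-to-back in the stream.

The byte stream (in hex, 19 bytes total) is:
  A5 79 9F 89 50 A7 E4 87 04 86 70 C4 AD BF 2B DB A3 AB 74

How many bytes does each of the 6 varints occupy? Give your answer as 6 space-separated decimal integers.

  byte[0]=0xA5 cont=1 payload=0x25=37: acc |= 37<<0 -> acc=37 shift=7
  byte[1]=0x79 cont=0 payload=0x79=121: acc |= 121<<7 -> acc=15525 shift=14 [end]
Varint 1: bytes[0:2] = A5 79 -> value 15525 (2 byte(s))
  byte[2]=0x9F cont=1 payload=0x1F=31: acc |= 31<<0 -> acc=31 shift=7
  byte[3]=0x89 cont=1 payload=0x09=9: acc |= 9<<7 -> acc=1183 shift=14
  byte[4]=0x50 cont=0 payload=0x50=80: acc |= 80<<14 -> acc=1311903 shift=21 [end]
Varint 2: bytes[2:5] = 9F 89 50 -> value 1311903 (3 byte(s))
  byte[5]=0xA7 cont=1 payload=0x27=39: acc |= 39<<0 -> acc=39 shift=7
  byte[6]=0xE4 cont=1 payload=0x64=100: acc |= 100<<7 -> acc=12839 shift=14
  byte[7]=0x87 cont=1 payload=0x07=7: acc |= 7<<14 -> acc=127527 shift=21
  byte[8]=0x04 cont=0 payload=0x04=4: acc |= 4<<21 -> acc=8516135 shift=28 [end]
Varint 3: bytes[5:9] = A7 E4 87 04 -> value 8516135 (4 byte(s))
  byte[9]=0x86 cont=1 payload=0x06=6: acc |= 6<<0 -> acc=6 shift=7
  byte[10]=0x70 cont=0 payload=0x70=112: acc |= 112<<7 -> acc=14342 shift=14 [end]
Varint 4: bytes[9:11] = 86 70 -> value 14342 (2 byte(s))
  byte[11]=0xC4 cont=1 payload=0x44=68: acc |= 68<<0 -> acc=68 shift=7
  byte[12]=0xAD cont=1 payload=0x2D=45: acc |= 45<<7 -> acc=5828 shift=14
  byte[13]=0xBF cont=1 payload=0x3F=63: acc |= 63<<14 -> acc=1038020 shift=21
  byte[14]=0x2B cont=0 payload=0x2B=43: acc |= 43<<21 -> acc=91215556 shift=28 [end]
Varint 5: bytes[11:15] = C4 AD BF 2B -> value 91215556 (4 byte(s))
  byte[15]=0xDB cont=1 payload=0x5B=91: acc |= 91<<0 -> acc=91 shift=7
  byte[16]=0xA3 cont=1 payload=0x23=35: acc |= 35<<7 -> acc=4571 shift=14
  byte[17]=0xAB cont=1 payload=0x2B=43: acc |= 43<<14 -> acc=709083 shift=21
  byte[18]=0x74 cont=0 payload=0x74=116: acc |= 116<<21 -> acc=243978715 shift=28 [end]
Varint 6: bytes[15:19] = DB A3 AB 74 -> value 243978715 (4 byte(s))

Answer: 2 3 4 2 4 4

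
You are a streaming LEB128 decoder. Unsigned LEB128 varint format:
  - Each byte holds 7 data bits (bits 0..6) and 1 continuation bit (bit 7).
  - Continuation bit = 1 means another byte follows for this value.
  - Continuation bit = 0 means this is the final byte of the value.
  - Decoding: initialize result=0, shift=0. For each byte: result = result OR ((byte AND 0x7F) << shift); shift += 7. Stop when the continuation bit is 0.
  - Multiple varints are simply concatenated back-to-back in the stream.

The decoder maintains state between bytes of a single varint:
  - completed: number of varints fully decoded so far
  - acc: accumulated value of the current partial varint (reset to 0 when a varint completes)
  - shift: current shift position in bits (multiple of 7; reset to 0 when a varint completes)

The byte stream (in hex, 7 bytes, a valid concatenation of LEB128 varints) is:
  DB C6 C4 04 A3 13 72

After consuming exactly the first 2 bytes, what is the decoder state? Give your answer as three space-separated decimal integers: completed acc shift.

Answer: 0 9051 14

Derivation:
byte[0]=0xDB cont=1 payload=0x5B: acc |= 91<<0 -> completed=0 acc=91 shift=7
byte[1]=0xC6 cont=1 payload=0x46: acc |= 70<<7 -> completed=0 acc=9051 shift=14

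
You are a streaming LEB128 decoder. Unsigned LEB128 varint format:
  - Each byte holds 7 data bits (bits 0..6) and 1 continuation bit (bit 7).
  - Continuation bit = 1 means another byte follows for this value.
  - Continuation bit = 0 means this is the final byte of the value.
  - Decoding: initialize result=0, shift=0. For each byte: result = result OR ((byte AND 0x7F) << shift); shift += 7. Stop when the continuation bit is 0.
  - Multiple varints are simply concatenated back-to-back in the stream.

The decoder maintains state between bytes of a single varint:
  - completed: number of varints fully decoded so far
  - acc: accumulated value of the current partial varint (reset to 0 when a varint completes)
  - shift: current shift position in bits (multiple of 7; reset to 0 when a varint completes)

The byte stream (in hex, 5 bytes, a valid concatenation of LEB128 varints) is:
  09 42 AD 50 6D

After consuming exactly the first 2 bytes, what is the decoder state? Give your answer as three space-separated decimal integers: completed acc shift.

byte[0]=0x09 cont=0 payload=0x09: varint #1 complete (value=9); reset -> completed=1 acc=0 shift=0
byte[1]=0x42 cont=0 payload=0x42: varint #2 complete (value=66); reset -> completed=2 acc=0 shift=0

Answer: 2 0 0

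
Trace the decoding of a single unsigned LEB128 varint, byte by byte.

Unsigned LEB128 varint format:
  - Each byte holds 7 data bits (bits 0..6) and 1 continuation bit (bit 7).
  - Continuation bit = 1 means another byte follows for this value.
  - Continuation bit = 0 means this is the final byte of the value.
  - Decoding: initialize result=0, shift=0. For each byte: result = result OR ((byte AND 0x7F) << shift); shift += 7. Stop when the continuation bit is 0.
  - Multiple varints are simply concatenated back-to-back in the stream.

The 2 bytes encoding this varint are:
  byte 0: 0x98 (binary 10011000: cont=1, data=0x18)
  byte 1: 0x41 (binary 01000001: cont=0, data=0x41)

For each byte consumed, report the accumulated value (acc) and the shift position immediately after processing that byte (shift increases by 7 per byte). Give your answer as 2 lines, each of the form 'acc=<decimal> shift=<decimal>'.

Answer: acc=24 shift=7
acc=8344 shift=14

Derivation:
byte 0=0x98: payload=0x18=24, contrib = 24<<0 = 24; acc -> 24, shift -> 7
byte 1=0x41: payload=0x41=65, contrib = 65<<7 = 8320; acc -> 8344, shift -> 14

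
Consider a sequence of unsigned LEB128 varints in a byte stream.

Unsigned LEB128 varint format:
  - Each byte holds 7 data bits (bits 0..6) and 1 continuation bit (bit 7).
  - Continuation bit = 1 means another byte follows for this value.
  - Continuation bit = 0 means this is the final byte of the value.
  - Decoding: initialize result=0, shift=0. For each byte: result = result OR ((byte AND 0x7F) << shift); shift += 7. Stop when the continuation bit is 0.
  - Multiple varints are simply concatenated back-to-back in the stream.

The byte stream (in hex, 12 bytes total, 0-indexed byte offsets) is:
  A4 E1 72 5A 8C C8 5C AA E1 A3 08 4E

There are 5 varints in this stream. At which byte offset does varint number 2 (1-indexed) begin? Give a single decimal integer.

Answer: 3

Derivation:
  byte[0]=0xA4 cont=1 payload=0x24=36: acc |= 36<<0 -> acc=36 shift=7
  byte[1]=0xE1 cont=1 payload=0x61=97: acc |= 97<<7 -> acc=12452 shift=14
  byte[2]=0x72 cont=0 payload=0x72=114: acc |= 114<<14 -> acc=1880228 shift=21 [end]
Varint 1: bytes[0:3] = A4 E1 72 -> value 1880228 (3 byte(s))
  byte[3]=0x5A cont=0 payload=0x5A=90: acc |= 90<<0 -> acc=90 shift=7 [end]
Varint 2: bytes[3:4] = 5A -> value 90 (1 byte(s))
  byte[4]=0x8C cont=1 payload=0x0C=12: acc |= 12<<0 -> acc=12 shift=7
  byte[5]=0xC8 cont=1 payload=0x48=72: acc |= 72<<7 -> acc=9228 shift=14
  byte[6]=0x5C cont=0 payload=0x5C=92: acc |= 92<<14 -> acc=1516556 shift=21 [end]
Varint 3: bytes[4:7] = 8C C8 5C -> value 1516556 (3 byte(s))
  byte[7]=0xAA cont=1 payload=0x2A=42: acc |= 42<<0 -> acc=42 shift=7
  byte[8]=0xE1 cont=1 payload=0x61=97: acc |= 97<<7 -> acc=12458 shift=14
  byte[9]=0xA3 cont=1 payload=0x23=35: acc |= 35<<14 -> acc=585898 shift=21
  byte[10]=0x08 cont=0 payload=0x08=8: acc |= 8<<21 -> acc=17363114 shift=28 [end]
Varint 4: bytes[7:11] = AA E1 A3 08 -> value 17363114 (4 byte(s))
  byte[11]=0x4E cont=0 payload=0x4E=78: acc |= 78<<0 -> acc=78 shift=7 [end]
Varint 5: bytes[11:12] = 4E -> value 78 (1 byte(s))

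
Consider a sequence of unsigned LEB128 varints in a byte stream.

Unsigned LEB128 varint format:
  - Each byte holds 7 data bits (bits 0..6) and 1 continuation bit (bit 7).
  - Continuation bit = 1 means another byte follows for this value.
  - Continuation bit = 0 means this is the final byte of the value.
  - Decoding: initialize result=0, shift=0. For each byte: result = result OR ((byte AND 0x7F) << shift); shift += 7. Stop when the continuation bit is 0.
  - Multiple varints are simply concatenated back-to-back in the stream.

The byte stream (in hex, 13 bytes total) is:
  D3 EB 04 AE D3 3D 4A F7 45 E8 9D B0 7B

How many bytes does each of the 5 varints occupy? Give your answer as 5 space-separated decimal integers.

Answer: 3 3 1 2 4

Derivation:
  byte[0]=0xD3 cont=1 payload=0x53=83: acc |= 83<<0 -> acc=83 shift=7
  byte[1]=0xEB cont=1 payload=0x6B=107: acc |= 107<<7 -> acc=13779 shift=14
  byte[2]=0x04 cont=0 payload=0x04=4: acc |= 4<<14 -> acc=79315 shift=21 [end]
Varint 1: bytes[0:3] = D3 EB 04 -> value 79315 (3 byte(s))
  byte[3]=0xAE cont=1 payload=0x2E=46: acc |= 46<<0 -> acc=46 shift=7
  byte[4]=0xD3 cont=1 payload=0x53=83: acc |= 83<<7 -> acc=10670 shift=14
  byte[5]=0x3D cont=0 payload=0x3D=61: acc |= 61<<14 -> acc=1010094 shift=21 [end]
Varint 2: bytes[3:6] = AE D3 3D -> value 1010094 (3 byte(s))
  byte[6]=0x4A cont=0 payload=0x4A=74: acc |= 74<<0 -> acc=74 shift=7 [end]
Varint 3: bytes[6:7] = 4A -> value 74 (1 byte(s))
  byte[7]=0xF7 cont=1 payload=0x77=119: acc |= 119<<0 -> acc=119 shift=7
  byte[8]=0x45 cont=0 payload=0x45=69: acc |= 69<<7 -> acc=8951 shift=14 [end]
Varint 4: bytes[7:9] = F7 45 -> value 8951 (2 byte(s))
  byte[9]=0xE8 cont=1 payload=0x68=104: acc |= 104<<0 -> acc=104 shift=7
  byte[10]=0x9D cont=1 payload=0x1D=29: acc |= 29<<7 -> acc=3816 shift=14
  byte[11]=0xB0 cont=1 payload=0x30=48: acc |= 48<<14 -> acc=790248 shift=21
  byte[12]=0x7B cont=0 payload=0x7B=123: acc |= 123<<21 -> acc=258739944 shift=28 [end]
Varint 5: bytes[9:13] = E8 9D B0 7B -> value 258739944 (4 byte(s))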